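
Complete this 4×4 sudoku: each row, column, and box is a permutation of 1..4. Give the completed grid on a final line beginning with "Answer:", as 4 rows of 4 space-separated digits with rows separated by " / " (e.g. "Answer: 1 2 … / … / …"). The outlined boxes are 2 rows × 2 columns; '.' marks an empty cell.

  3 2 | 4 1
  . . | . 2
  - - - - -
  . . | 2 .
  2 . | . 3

Step 1. [r4c2∈{1,4}] across row 4, 4 lands solely at r4c2 ⇒ r4c2=4.
Step 2. [r3c1∈{1}] r3c1 is down to just 1. So r3c1=1.
Step 3. [r3c4∈{4}] r3c4's peers cover all but 4. So r3c4=4.
Step 4. [r2c1∈{4}] nothing but 4 survives at r2c1, so r2c1=4.
Step 5. [r3c2∈{3}] nothing but 3 survives at r3c2 ⇒ r3c2=3.
Step 6. [r2c2∈{1}] nothing but 1 survives at r2c2, so r2c2=1.
Step 7. [r4c3∈{1}] r4c3 has the single candidate 1, so r4c3=1.
Step 8. [r2c3∈{3}] r2c3 has the single candidate 3, so r2c3=3.

Answer: 3 2 4 1 / 4 1 3 2 / 1 3 2 4 / 2 4 1 3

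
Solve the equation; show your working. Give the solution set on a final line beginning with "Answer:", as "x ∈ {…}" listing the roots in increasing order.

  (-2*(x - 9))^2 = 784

Step 1. [(-2*(x - 9))^2 = 784] LHS squared, RHS 784 ≥ 0: apply √ (±). So sqrt: -2*(x - 9) = 28 or -28.
Step 2. [-2*(x - 9) = 28 or -28] -2·(inner) — divide through by -2. So div: x - 9 = -14 or 14.
Step 3. [x - 9 = -14 or 14] 9 comes off first (add 9) ⇒ sub: x = -5 or 23.

Answer: x ∈ {-5, 23}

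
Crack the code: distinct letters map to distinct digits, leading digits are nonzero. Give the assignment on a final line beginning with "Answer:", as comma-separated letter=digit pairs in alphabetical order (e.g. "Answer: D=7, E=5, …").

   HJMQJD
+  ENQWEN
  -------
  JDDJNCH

Step 1. [col 1: D + N ≡ H (mod 10)] several values work for D in column 1 (D + N ≡ H (mod 10), carry-in 0); try D=4. So D=4.
Step 2. [J] adding two 6-digit numbers gives at most 6+1 digits, and here it does — J is that final carry and must be 1. So J=1.
Step 3. [col 1: D + N ≡ H (mod 10)] several values work for H in column 1 (D + N ≡ H (mod 10), carry-in 0); try H=6 ⇒ H=6.
Step 4. [col 1: D + N ≡ H (mod 10)] from column 1 (D=4, H=6, carry-in 0, digits 1,4,6 already taken and all letters distinct): N must equal 2, so N=2.
Step 5. [col 2: J + E ≡ C (mod 10)] no forcing yet in column 2 (carry-in 0); E=8 is free and consistent — try it, so E=8.
Step 6. [col 2: J + E ≡ C (mod 10)] column 2: given J=1, E=8, carry-in 0, and digits 1,2,4,6,8 already taken and all letters distinct, J+E≡C (mod 10) forces C=9, so C=9.
Step 7. [col 3: Q + W ≡ N (mod 10)] Q=7 is one option consistent with column 3 (Q + W ≡ N (mod 10), carry-in 0) — take it, so Q=7.
Step 8. [col 3: Q + W ≡ N (mod 10)] in column 3 we have Q+W≡N with carry-in 0; given Q=7, N=2 and digits 1,2,4,6,7,8,9 already taken and all letters distinct, that pins W to 5. So W=5.
Step 9. [col 4: M + Q ≡ J (mod 10)] column 4: given Q=7, J=1, carry-in 1, and digits 1,2,4,5,6,7,8,9 already taken and all letters distinct, M+Q≡J (mod 10) forces M=3, so M=3.

Answer: C=9, D=4, E=8, H=6, J=1, M=3, N=2, Q=7, W=5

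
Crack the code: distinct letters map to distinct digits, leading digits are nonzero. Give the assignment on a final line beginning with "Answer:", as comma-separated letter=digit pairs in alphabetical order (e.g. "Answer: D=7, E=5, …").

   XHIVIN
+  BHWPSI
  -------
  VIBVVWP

Step 1. [V] V is the leading digit of a 7-digit sum of two 6-digit numbers; the final carry is exactly 1, so V=1.
Step 2. [col 1: N + I ≡ P (mod 10)] no forcing yet in column 1 (carry-in 0); P=0 is free and consistent — try it. So P=0.
Step 3. [col 1: N + I ≡ P (mod 10)] I=2 is one option consistent with column 1 (N + I ≡ P (mod 10), carry-in 0) — take it. So I=2.
Step 4. [col 1: N + I ≡ P (mod 10)] column 1 reads N+I+carry(0)=P with I=2, P=0; with digits 0,1,2 already taken and all letters distinct, the only value for N is 8. So N=8.
Step 5. [col 2: I + S ≡ W (mod 10)] S=6 is one option consistent with column 2 (I + S ≡ W (mod 10), carry-in 1) — take it. So S=6.
Step 6. [col 2: I + S ≡ W (mod 10)] in column 2 we have I+S≡W with carry-in 1; given I=2, S=6 and digits 0,1,2,6,8 already taken and all letters distinct, that pins W to 9 ⇒ W=9.
Step 7. [col 5: H + H ≡ B (mod 10)] column 5 (H + H ≡ B (mod 10), carry-in 1) doesn't pin B yet; pick B=7 and continue, so B=7.
Step 8. [col 5: H + H ≡ B (mod 10)] column 5: given B=7, carry-in 1, and digits 0,1,2,6,7,8,9 already taken and all letters distinct, H+H≡B (mod 10) forces H=3, so H=3.
Step 9. [col 6: X + B ≡ I (mod 10)] column 6 reads X+B+carry(0)=I with B=7, I=2; with digits 0,1,2,3,6,7,8,9 already taken and all letters distinct, the only value for X is 5. So X=5.

Answer: B=7, H=3, I=2, N=8, P=0, S=6, V=1, W=9, X=5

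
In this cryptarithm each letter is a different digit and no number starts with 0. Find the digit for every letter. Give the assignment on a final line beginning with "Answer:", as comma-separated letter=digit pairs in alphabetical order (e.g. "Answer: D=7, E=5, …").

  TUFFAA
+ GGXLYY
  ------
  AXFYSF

Step 1. [col 1: A + Y ≡ F (mod 10)] several values work for F in column 1 (A + Y ≡ F (mod 10), carry-in 0); try F=3. So F=3.
Step 2. [col 1: A + Y ≡ F (mod 10)] Y=6 is one option consistent with column 1 (A + Y ≡ F (mod 10), carry-in 0) — take it, so Y=6.
Step 3. [col 1: A + Y ≡ F (mod 10)] from column 1 (Y=6, F=3, carry-in 0, digits 3,6 already taken and all letters distinct): A must equal 7. So A=7.
Step 4. [col 2: A + Y ≡ S (mod 10)] column 2 reads A+Y+carry(1)=S with A=7, Y=6; with digits 3,6,7 already taken and all letters distinct, the only value for S is 4. So S=4.
Step 5. [col 3: F + L ≡ Y (mod 10)] column 3 reads F+L+carry(1)=Y with F=3, Y=6; with digits 3,4,6,7 already taken and all letters distinct, the only value for L is 2, so L=2.
Step 6. [col 4: F + X ≡ F (mod 10)] from column 4 (F=3, carry-in 0, digits 2,3,4,6,7 already taken and all letters distinct): X must equal 0. So X=0.
Step 7. [col 5: U + G ≡ X (mod 10)] several values work for U in column 5 (U + G ≡ X (mod 10), carry-in 0); try U=9. So U=9.
Step 8. [col 5: U + G ≡ X (mod 10)] column 5: given U=9, X=0, carry-in 0, and digits 0,2,3,4,6,7,9 already taken and all letters distinct, U+G≡X (mod 10) forces G=1 ⇒ G=1.
Step 9. [col 6: T + G ≡ A (mod 10)] column 6: given G=1, A=7, carry-in 1, and digits 0,1,2,3,4,6,7,9 already taken and all letters distinct, T+G≡A (mod 10) forces T=5. So T=5.

Answer: A=7, F=3, G=1, L=2, S=4, T=5, U=9, X=0, Y=6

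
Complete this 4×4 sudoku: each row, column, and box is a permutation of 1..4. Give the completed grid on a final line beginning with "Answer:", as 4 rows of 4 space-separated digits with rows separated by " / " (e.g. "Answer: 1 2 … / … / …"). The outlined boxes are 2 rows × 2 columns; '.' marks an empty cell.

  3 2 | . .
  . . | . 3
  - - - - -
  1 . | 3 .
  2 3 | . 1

Step 1. [r1c4∈{4}] nothing but 4 survives at r1c4 ⇒ r1c4=4.
Step 2. [r2c2∈{1,4}] r2c2 is the only open cell in col 2 admitting 1 ⇒ r2c2=1.
Step 3. [r2c3∈{2}] only 2 remains possible at r2c3 ⇒ r2c3=2.
Step 4. [r3c4∈{2}] r3c4 has the single candidate 2. So r3c4=2.
Step 5. [r2c1∈{4}] nothing but 4 survives at r2c1. So r2c1=4.
Step 6. [r4c3∈{4}] r4c3 has the single candidate 4. So r4c3=4.
Step 7. [r1c3∈{1}] r1c3 has the single candidate 1, so r1c3=1.
Step 8. [r3c2∈{4}] r3c2 has the single candidate 4 ⇒ r3c2=4.

Answer: 3 2 1 4 / 4 1 2 3 / 1 4 3 2 / 2 3 4 1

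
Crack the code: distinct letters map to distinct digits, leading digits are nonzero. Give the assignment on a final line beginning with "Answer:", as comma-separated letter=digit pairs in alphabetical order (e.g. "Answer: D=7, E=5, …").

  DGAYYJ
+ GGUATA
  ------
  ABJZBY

Step 1. [col 1: J + A ≡ Y (mod 10)] several values work for Y in column 1 (J + A ≡ Y (mod 10), carry-in 0); try Y=2, so Y=2.
Step 2. [col 1: J + A ≡ Y (mod 10)] no forcing yet in column 1 (carry-in 0); J=5 is free and consistent — try it, so J=5.
Step 3. [col 1: J + A ≡ Y (mod 10)] column 1 reads J+A+carry(0)=Y with J=5, Y=2; with digits 2,5 already taken and all letters distinct, the only value for A is 7. So A=7.
Step 4. [col 2: Y + T ≡ B (mod 10)] several values work for B in column 2 (Y + T ≡ B (mod 10), carry-in 1); try B=3 ⇒ B=3.
Step 5. [col 2: Y + T ≡ B (mod 10)] in column 2 we have Y+T≡B with carry-in 1; given Y=2, B=3 and digits 2,3,5,7 already taken and all letters distinct, that pins T to 0, so T=0.
Step 6. [col 3: Y + A ≡ Z (mod 10)] column 3: given Y=2, A=7, carry-in 0, and digits 0,2,3,5,7 already taken and all letters distinct, Y+A≡Z (mod 10) forces Z=9. So Z=9.
Step 7. [col 4: A + U ≡ J (mod 10)] column 4: given A=7, J=5, carry-in 0, and digits 0,2,3,5,7,9 already taken and all letters distinct, A+U≡J (mod 10) forces U=8, so U=8.
Step 8. [col 5: G + G ≡ B (mod 10)] column 5 (G + G ≡ B (mod 10), carry-in 1) doesn't pin G yet; pick G=1 and continue, so G=1.
Step 9. [col 6: D + G ≡ A (mod 10)] column 6: given G=1, A=7, carry-in 0, and digits 0,1,2,3,5,7,8,9 already taken and all letters distinct, D+G≡A (mod 10) forces D=6, so D=6.

Answer: A=7, B=3, D=6, G=1, J=5, T=0, U=8, Y=2, Z=9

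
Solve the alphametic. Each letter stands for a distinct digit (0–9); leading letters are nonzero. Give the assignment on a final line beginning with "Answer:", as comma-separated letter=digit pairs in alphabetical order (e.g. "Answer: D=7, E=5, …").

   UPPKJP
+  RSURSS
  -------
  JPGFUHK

Step 1. [col 1: P + S ≡ K (mod 10)] column 1 (P + S ≡ K (mod 10), carry-in 0) doesn't pin S yet; pick S=2 and continue ⇒ S=2.
Step 2. [J] J is the leading digit of a 7-digit sum of two 6-digit numbers; the final carry is exactly 1, so J=1.
Step 3. [col 1: P + S ≡ K (mod 10)] no forcing yet in column 1 (carry-in 0); P=4 is free and consistent — try it ⇒ P=4.
Step 4. [col 1: P + S ≡ K (mod 10)] from column 1 (P=4, S=2, carry-in 0, digits 1,2,4 already taken and all letters distinct): K must equal 6. So K=6.
Step 5. [col 2: J + S ≡ H (mod 10)] from column 2 (J=1, S=2, carry-in 0, digits 1,2,4,6 already taken and all letters distinct): H must equal 3, so H=3.
Step 6. [col 3: K + R ≡ U (mod 10)] column 3: given K=6, carry-in 0, and digits 1,2,3,4,6 already taken and all letters distinct, K+R≡U (mod 10) forces U=5 ⇒ U=5.
Step 7. [col 3: K + R ≡ U (mod 10)] in column 3 we have K+R≡U with carry-in 0; given K=6, U=5 and digits 1,2,3,4,5,6 already taken and all letters distinct, that pins R to 9. So R=9.
Step 8. [col 4: P + U ≡ F (mod 10)] from column 4 (P=4, U=5, carry-in 1, digits 1,2,3,4,5,6,9 already taken and all letters distinct): F must equal 0, so F=0.
Step 9. [col 5: P + S ≡ G (mod 10)] column 5 reads P+S+carry(1)=G with P=4, S=2; with digits 0,1,2,3,4,5,6,9 already taken and all letters distinct, the only value for G is 7, so G=7.

Answer: F=0, G=7, H=3, J=1, K=6, P=4, R=9, S=2, U=5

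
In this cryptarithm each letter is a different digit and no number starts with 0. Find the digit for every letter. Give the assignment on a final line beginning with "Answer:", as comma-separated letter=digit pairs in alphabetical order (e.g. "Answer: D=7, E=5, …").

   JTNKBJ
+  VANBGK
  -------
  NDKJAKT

Step 1. [col 1: J + K ≡ T (mod 10)] several values work for K in column 1 (J + K ≡ T (mod 10), carry-in 0); try K=3. So K=3.
Step 2. [N] the sum has 7 digits but both addends have 6; that extra leading digit N is the final carry, namely 1 ⇒ N=1.
Step 3. [col 1: J + K ≡ T (mod 10)] T=5 is one option consistent with column 1 (J + K ≡ T (mod 10), carry-in 0) — take it, so T=5.
Step 4. [col 1: J + K ≡ T (mod 10)] from column 1 (K=3, T=5, carry-in 0, digits 1,3,5 already taken and all letters distinct): J must equal 2, so J=2.
Step 5. [col 2: B + G ≡ K (mod 10)] column 2 (B + G ≡ K (mod 10), carry-in 0) doesn't pin B yet; pick B=4 and continue, so B=4.
Step 6. [col 2: B + G ≡ K (mod 10)] column 2 reads B+G+carry(0)=K with B=4, K=3; with digits 1,2,3,4,5 already taken and all letters distinct, the only value for G is 9 ⇒ G=9.
Step 7. [col 3: K + B ≡ A (mod 10)] in column 3 we have K+B≡A with carry-in 1; given K=3, B=4 and digits 1,2,3,4,5,9 already taken and all letters distinct, that pins A to 8 ⇒ A=8.
Step 8. [col 6: J + V ≡ D (mod 10)] column 6 reads J+V+carry(1)=D with J=2; with digits 1,2,3,4,5,8,9 already taken and all letters distinct, the only value for D is 0. So D=0.
Step 9. [col 6: J + V ≡ D (mod 10)] from column 6 (J=2, D=0, carry-in 1, digits 0,1,2,3,4,5,8,9 already taken and all letters distinct): V must equal 7 ⇒ V=7.

Answer: A=8, B=4, D=0, G=9, J=2, K=3, N=1, T=5, V=7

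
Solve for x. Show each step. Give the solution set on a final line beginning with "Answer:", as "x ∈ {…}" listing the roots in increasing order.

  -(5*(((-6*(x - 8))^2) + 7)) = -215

Step 1. [-(5*(((-6*(x - 8))^2) + 7)) = -215] flip signs both sides. So neg: 5*(((-6*(x - 8))^2) + 7) = 215.
Step 2. [5*(((-6*(x - 8))^2) + 7) = 215] leading coefficient 5: divide by 5, so div: ((-6*(x - 8))^2) + 7 = 43.
Step 3. [((-6*(x - 8))^2) + 7 = 43] +7 is outermost — subtract 7 both sides. So sub: (-6*(x - 8))^2 = 36.
Step 4. [(-6*(x - 8))^2 = 36] LHS squared, RHS 36 ≥ 0: apply √ (±). So sqrt: -6*(x - 8) = 6 or -6.
Step 5. [-6*(x - 8) = 6 or -6] LHS = -6·(…); ÷-6 both sides ⇒ div: x - 8 = -1 or 1.
Step 6. [x - 8 = -1 or 1] 8 comes off first (add 8), so sub: x = 7 or 9.

Answer: x ∈ {7, 9}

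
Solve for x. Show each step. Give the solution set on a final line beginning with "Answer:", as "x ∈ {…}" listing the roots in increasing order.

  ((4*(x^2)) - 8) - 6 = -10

Step 1. [((4*(x^2)) - 8) - 6 = -10] -6 is outermost — add 6 both sides ⇒ sub: (4*(x^2)) - 8 = -4.
Step 2. [(4*(x^2)) - 8 = -4] 8 comes off first (add 8), so sub: 4*(x^2) = 4.
Step 3. [4*(x^2) = 4] 4 out front; divide by 4. So div: x^2 = 1.
Step 4. [x^2 = 1] √ both sides: 1 ≥ 0 gives two branches ⇒ sqrt: x = 1 or -1.

Answer: x ∈ {-1, 1}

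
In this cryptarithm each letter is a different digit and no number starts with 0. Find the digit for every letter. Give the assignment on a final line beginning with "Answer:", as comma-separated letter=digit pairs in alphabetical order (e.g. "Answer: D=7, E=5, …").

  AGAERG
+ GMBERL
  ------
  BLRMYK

Step 1. [col 1: G + L ≡ K (mod 10)] several values work for K in column 1 (G + L ≡ K (mod 10), carry-in 0); try K=3. So K=3.
Step 2. [col 1: G + L ≡ K (mod 10)] no forcing yet in column 1 (carry-in 0); L=2 is free and consistent — try it, so L=2.
Step 3. [col 1: G + L ≡ K (mod 10)] column 1: given L=2, K=3, carry-in 0, and digits 2,3 already taken and all letters distinct, G+L≡K (mod 10) forces G=1 ⇒ G=1.
Step 4. [col 2: R + R ≡ Y (mod 10)] Y=8 is one option consistent with column 2 (R + R ≡ Y (mod 10), carry-in 0) — take it. So Y=8.
Step 5. [col 2: R + R ≡ Y (mod 10)] R=4 is one option consistent with column 2 (R + R ≡ Y (mod 10), carry-in 0) — take it, so R=4.
Step 6. [col 3: E + E ≡ M (mod 10)] in column 3 we have E+E≡M with carry-in 0; given nothing yet and digits 1,2,3,4,8 already taken and all letters distinct, that pins E to 5 ⇒ E=5.
Step 7. [col 3: E + E ≡ M (mod 10)] from column 3 (E=5, carry-in 0, digits 1,2,3,4,5,8 already taken and all letters distinct): M must equal 0 ⇒ M=0.
Step 8. [col 4: A + B ≡ R (mod 10)] no forcing yet in column 4 (carry-in 1); B=7 is free and consistent — try it, so B=7.
Step 9. [col 4: A + B ≡ R (mod 10)] column 4: given B=7, R=4, carry-in 1, and digits 0,1,2,3,4,5,7,8 already taken and all letters distinct, A+B≡R (mod 10) forces A=6. So A=6.

Answer: A=6, B=7, E=5, G=1, K=3, L=2, M=0, R=4, Y=8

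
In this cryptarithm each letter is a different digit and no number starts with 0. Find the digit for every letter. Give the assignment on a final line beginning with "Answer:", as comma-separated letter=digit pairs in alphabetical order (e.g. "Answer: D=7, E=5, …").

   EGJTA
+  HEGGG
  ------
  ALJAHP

Step 1. [col 1: A + G ≡ P (mod 10)] several values work for G in column 1 (A + G ≡ P (mod 10), carry-in 0); try G=7 ⇒ G=7.
Step 2. [col 1: A + G ≡ P (mod 10)] column 1 (A + G ≡ P (mod 10), carry-in 0) doesn't pin A yet; pick A=1 and continue ⇒ A=1.
Step 3. [col 1: A + G ≡ P (mod 10)] from column 1 (A=1, G=7, carry-in 0, digits 1,7 already taken and all letters distinct): P must equal 8. So P=8.
Step 4. [col 2: T + G ≡ H (mod 10)] H=6 is one option consistent with column 2 (T + G ≡ H (mod 10), carry-in 0) — take it. So H=6.
Step 5. [col 2: T + G ≡ H (mod 10)] from column 2 (G=7, H=6, carry-in 0, digits 1,6,7,8 already taken and all letters distinct): T must equal 9, so T=9.
Step 6. [col 3: J + G ≡ A (mod 10)] in column 3 we have J+G≡A with carry-in 1; given G=7, A=1 and digits 1,6,7,8,9 already taken and all letters distinct, that pins J to 3, so J=3.
Step 7. [col 4: G + E ≡ J (mod 10)] in column 4 we have G+E≡J with carry-in 1; given G=7, J=3 and digits 1,3,6,7,8,9 already taken and all letters distinct, that pins E to 5, so E=5.
Step 8. [col 5: E + H ≡ L (mod 10)] column 5 reads E+H+carry(1)=L with E=5, H=6; with digits 1,3,5,6,7,8,9 already taken and all letters distinct, the only value for L is 2 ⇒ L=2.

Answer: A=1, E=5, G=7, H=6, J=3, L=2, P=8, T=9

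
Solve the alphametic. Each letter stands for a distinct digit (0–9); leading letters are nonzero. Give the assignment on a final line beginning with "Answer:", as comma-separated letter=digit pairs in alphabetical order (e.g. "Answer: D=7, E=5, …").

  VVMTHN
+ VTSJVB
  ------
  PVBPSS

Step 1. [col 1: N + B ≡ S (mod 10)] several values work for N in column 1 (N + B ≡ S (mod 10), carry-in 0); try N=2, so N=2.
Step 2. [col 1: N + B ≡ S (mod 10)] no forcing yet in column 1 (carry-in 0); S=1 is free and consistent — try it, so S=1.
Step 3. [col 1: N + B ≡ S (mod 10)] column 1 reads N+B+carry(0)=S with N=2, S=1; with digits 1,2 already taken and all letters distinct, the only value for B is 9. So B=9.
Step 4. [col 2: H + V ≡ S (mod 10)] no forcing yet in column 2 (carry-in 1); H=7 is free and consistent — try it, so H=7.
Step 5. [col 2: H + V ≡ S (mod 10)] column 2 reads H+V+carry(1)=S with H=7, S=1; with digits 1,2,7,9 already taken and all letters distinct, the only value for V is 3 ⇒ V=3.
Step 6. [col 3: T + J ≡ P (mod 10)] no forcing yet in column 3 (carry-in 1); T=0 is free and consistent — try it ⇒ T=0.
Step 7. [col 3: T + J ≡ P (mod 10)] P=6 is one option consistent with column 3 (T + J ≡ P (mod 10), carry-in 1) — take it, so P=6.
Step 8. [col 3: T + J ≡ P (mod 10)] in column 3 we have T+J≡P with carry-in 1; given T=0, P=6 and digits 0,1,2,3,6,7,9 already taken and all letters distinct, that pins J to 5. So J=5.
Step 9. [col 4: M + S ≡ B (mod 10)] column 4: given S=1, B=9, carry-in 0, and digits 0,1,2,3,5,6,7,9 already taken and all letters distinct, M+S≡B (mod 10) forces M=8. So M=8.

Answer: B=9, H=7, J=5, M=8, N=2, P=6, S=1, T=0, V=3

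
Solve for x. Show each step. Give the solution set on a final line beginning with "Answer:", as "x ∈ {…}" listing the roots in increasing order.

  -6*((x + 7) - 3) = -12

Step 1. [-6*((x + 7) - 3) = -12] -6·(inner) — divide through by -6 ⇒ div: (x + 7) - 3 = 2.
Step 2. [(x + 7) - 3 = 2] add 3: x sits inside (… - 3) ⇒ sub: x + 7 = 5.
Step 3. [x + 7 = 5] peel the +7: subtract 7 from each side. So sub: x = -2.

Answer: x ∈ {-2}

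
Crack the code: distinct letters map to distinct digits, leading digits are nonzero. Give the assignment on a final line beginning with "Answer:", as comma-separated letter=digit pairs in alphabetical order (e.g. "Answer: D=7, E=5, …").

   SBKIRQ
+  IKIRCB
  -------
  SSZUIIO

Step 1. [col 1: Q + B ≡ O (mod 10)] several values work for Q in column 1 (Q + B ≡ O (mod 10), carry-in 0); try Q=7. So Q=7.
Step 2. [S] adding two 6-digit numbers gives at most 6+1 digits, and here it does — S is that final carry and must be 1, so S=1.
Step 3. [col 1: Q + B ≡ O (mod 10)] O=3 is one option consistent with column 1 (Q + B ≡ O (mod 10), carry-in 0) — take it, so O=3.
Step 4. [col 1: Q + B ≡ O (mod 10)] from column 1 (Q=7, O=3, carry-in 0, digits 1,3,7 already taken and all letters distinct): B must equal 6. So B=6.
Step 5. [col 2: R + C ≡ I (mod 10)] column 2 (R + C ≡ I (mod 10), carry-in 1) doesn't pin R yet; pick R=0 and continue, so R=0.
Step 6. [col 2: R + C ≡ I (mod 10)] I=9 is one option consistent with column 2 (R + C ≡ I (mod 10), carry-in 1) — take it ⇒ I=9.
Step 7. [col 2: R + C ≡ I (mod 10)] from column 2 (R=0, I=9, carry-in 1, digits 0,1,3,6,7,9 already taken and all letters distinct): C must equal 8. So C=8.
Step 8. [col 4: K + I ≡ U (mod 10)] column 4: given I=9, carry-in 0, and digits 0,1,3,6,7,8,9 already taken and all letters distinct, K+I≡U (mod 10) forces U=4, so U=4.
Step 9. [col 4: K + I ≡ U (mod 10)] column 4: given I=9, U=4, carry-in 0, and digits 0,1,3,4,6,7,8,9 already taken and all letters distinct, K+I≡U (mod 10) forces K=5. So K=5.
Step 10. [col 5: B + K ≡ Z (mod 10)] from column 5 (B=6, K=5, carry-in 1, digits 0,1,3,4,5,6,7,8,9 already taken and all letters distinct): Z must equal 2 ⇒ Z=2.

Answer: B=6, C=8, I=9, K=5, O=3, Q=7, R=0, S=1, U=4, Z=2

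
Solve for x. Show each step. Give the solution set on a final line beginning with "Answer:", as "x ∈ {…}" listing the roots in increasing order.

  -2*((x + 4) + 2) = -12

Step 1. [-2*((x + 4) + 2) = -12] -2·(inner) — divide through by -2. So div: (x + 4) + 2 = 6.
Step 2. [(x + 4) + 2 = 6] peel the +2: subtract 2 from each side, so sub: x + 4 = 4.
Step 3. [x + 4 = 4] 4 comes off first (subtract 4). So sub: x = 0.

Answer: x ∈ {0}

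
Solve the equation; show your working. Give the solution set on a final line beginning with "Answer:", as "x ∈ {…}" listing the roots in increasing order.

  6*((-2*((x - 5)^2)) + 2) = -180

Step 1. [6*((-2*((x - 5)^2)) + 2) = -180] 6·(inner) — divide through by 6, so div: (-2*((x - 5)^2)) + 2 = -30.
Step 2. [(-2*((x - 5)^2)) + 2 = -30] peel the +2: subtract 2 from each side. So sub: -2*((x - 5)^2) = -32.
Step 3. [-2*((x - 5)^2) = -32] leading coefficient -2: divide by -2 ⇒ div: (x - 5)^2 = 16.
Step 4. [(x - 5)^2 = 16] √ both sides: 16 ≥ 0 gives two branches. So sqrt: x - 5 = 4 or -4.
Step 5. [x - 5 = 4 or -4] -5 is outermost — add 5 both sides, so sub: x = 9 or 1.

Answer: x ∈ {1, 9}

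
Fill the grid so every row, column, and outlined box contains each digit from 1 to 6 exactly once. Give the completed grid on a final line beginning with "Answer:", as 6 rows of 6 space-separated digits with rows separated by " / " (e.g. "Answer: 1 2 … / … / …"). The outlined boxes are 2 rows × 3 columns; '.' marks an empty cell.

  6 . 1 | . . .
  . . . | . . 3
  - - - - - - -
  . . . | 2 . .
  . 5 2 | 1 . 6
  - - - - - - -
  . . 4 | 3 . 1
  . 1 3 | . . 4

Step 1. [r1c6∈{2,5}] across col 6, 2 lands solely at r1c6, so r1c6=2.
Step 2. [r2c3∈{5}] r2c3 has the single candidate 5 ⇒ r2c3=5.
Step 3. [r5c2∈{2,6}] r5c2 is the only open cell in box 5 admitting 6 ⇒ r5c2=6.
Step 4. [r1c2∈{3,4}] across row 1, 3 lands solely at r1c2. So r1c2=3.
Step 5. [r3c2∈{4}] r3c2 is down to just 4, so r3c2=4.
Step 6. [r2c1∈{2,4}] across col 1, 4 lands solely at r2c1, so r2c1=4.
Step 7. [r1c4∈{4,5}] in col 4, 4 fits only at r1c4. So r1c4=4.
Step 8. [r6c4∈{5,6}] across col 4, 5 lands solely at r6c4, so r6c4=5.
Step 9. [r6c1∈{2}] r6c1 is down to just 2. So r6c1=2.
Step 10. [r4c1∈{3}] r4c1 has the single candidate 3 ⇒ r4c1=3.
Step 11. [r6c5∈{6}] r6c5's peers cover all but 6, so r6c5=6.
Step 12. [r1c5∈{5}] r1c5 has the single candidate 5, so r1c5=5.
Step 13. [r2c2∈{2}] nothing but 2 survives at r2c2, so r2c2=2.
Step 14. [r3c5∈{3}] nothing but 3 survives at r3c5, so r3c5=3.
Step 15. [r3c6∈{5}] r3c6's peers cover all but 5, so r3c6=5.
Step 16. [r4c5∈{4}] r4c5's peers cover all but 4 ⇒ r4c5=4.
Step 17. [r5c1∈{5}] nothing but 5 survives at r5c1 ⇒ r5c1=5.
Step 18. [r5c5∈{2}] r5c5 has the single candidate 2. So r5c5=2.
Step 19. [r3c1∈{1}] only 1 remains possible at r3c1, so r3c1=1.
Step 20. [r2c5∈{1}] r2c5 has the single candidate 1. So r2c5=1.
Step 21. [r3c3∈{6}] r3c3 has the single candidate 6, so r3c3=6.
Step 22. [r2c4∈{6}] r2c4 has the single candidate 6 ⇒ r2c4=6.

Answer: 6 3 1 4 5 2 / 4 2 5 6 1 3 / 1 4 6 2 3 5 / 3 5 2 1 4 6 / 5 6 4 3 2 1 / 2 1 3 5 6 4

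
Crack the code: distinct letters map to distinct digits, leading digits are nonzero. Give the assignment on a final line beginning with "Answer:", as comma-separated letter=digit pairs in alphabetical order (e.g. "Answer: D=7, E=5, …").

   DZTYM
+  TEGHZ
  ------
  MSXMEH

Step 1. [col 1: M + Z ≡ H (mod 10)] no forcing yet in column 1 (carry-in 0); Z=8 is free and consistent — try it, so Z=8.
Step 2. [col 1: M + Z ≡ H (mod 10)] column 1 (M + Z ≡ H (mod 10), carry-in 0) doesn't pin M yet; pick M=1 and continue. So M=1.
Step 3. [col 1: M + Z ≡ H (mod 10)] column 1 reads M+Z+carry(0)=H with M=1, Z=8; with digits 1,8 already taken and all letters distinct, the only value for H is 9, so H=9.
Step 4. [col 2: Y + H ≡ E (mod 10)] several values work for E in column 2 (Y + H ≡ E (mod 10), carry-in 0); try E=5, so E=5.
Step 5. [col 2: Y + H ≡ E (mod 10)] column 2 reads Y+H+carry(0)=E with H=9, E=5; with digits 1,5,8,9 already taken and all letters distinct, the only value for Y is 6, so Y=6.
Step 6. [col 3: T + G ≡ M (mod 10)] several values work for T in column 3 (T + G ≡ M (mod 10), carry-in 1); try T=7 ⇒ T=7.
Step 7. [col 3: T + G ≡ M (mod 10)] column 3 reads T+G+carry(1)=M with T=7, M=1; with digits 1,5,6,7,8,9 already taken and all letters distinct, the only value for G is 3, so G=3.
Step 8. [col 4: Z + E ≡ X (mod 10)] from column 4 (Z=8, E=5, carry-in 1, digits 1,3,5,6,7,8,9 already taken and all letters distinct): X must equal 4, so X=4.
Step 9. [col 5: D + T ≡ S (mod 10)] column 5 reads D+T+carry(1)=S with T=7; with digits 1,3,4,5,6,7,8,9 already taken and all letters distinct, the only value for D is 2, so D=2.
Step 10. [col 5: D + T ≡ S (mod 10)] column 5: given D=2, T=7, carry-in 1, and digits 1,2,3,4,5,6,7,8,9 already taken and all letters distinct, D+T≡S (mod 10) forces S=0. So S=0.

Answer: D=2, E=5, G=3, H=9, M=1, S=0, T=7, X=4, Y=6, Z=8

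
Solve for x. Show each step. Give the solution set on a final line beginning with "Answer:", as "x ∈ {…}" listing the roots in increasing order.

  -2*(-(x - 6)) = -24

Step 1. [-2*(-(x - 6)) = -24] LHS = -2·(…); ÷-2 both sides ⇒ div: -(x - 6) = 12.
Step 2. [-(x - 6) = 12] leading − — multiply by −1 ⇒ neg: x - 6 = -12.
Step 3. [x - 6 = -12] -6 is outermost — add 6 both sides ⇒ sub: x = -6.

Answer: x ∈ {-6}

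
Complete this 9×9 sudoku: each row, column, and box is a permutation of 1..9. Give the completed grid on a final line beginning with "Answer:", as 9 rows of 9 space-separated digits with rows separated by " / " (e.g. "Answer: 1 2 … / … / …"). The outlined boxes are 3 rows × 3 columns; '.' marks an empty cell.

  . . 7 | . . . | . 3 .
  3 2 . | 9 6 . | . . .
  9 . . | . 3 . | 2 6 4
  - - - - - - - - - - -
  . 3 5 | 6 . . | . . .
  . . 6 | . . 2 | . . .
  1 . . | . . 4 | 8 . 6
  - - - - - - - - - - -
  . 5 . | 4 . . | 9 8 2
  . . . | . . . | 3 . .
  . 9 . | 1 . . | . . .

Step 1. [r7c5∈{7}] nothing but 7 survives at r7c5, so r7c5=7.
Step 2. [r1c1∈{4,5,6,8}] r1c1 is the only open cell in col 1 admitting 5, so r1c1=5.
Step 3. [r1c7∈{1}] r1c7 is down to just 1, so r1c7=1.
Step 4. [r1c6∈{8}] only 8 remains possible at r1c6, so r1c6=8.
Step 5. [r6c2∈{7}] nothing but 7 survives at r6c2, so r6c2=7.
Step 6. [r5c9∈{1,3,5,7,9}] 3 has one home in col 9: r5c9 ⇒ r5c9=3.
Step 7. [r2c3∈{1,4,8}] r2c3 is the only open cell in row 2 admitting 4, so r2c3=4.
Step 8. [r9c7∈{4,5,6,7}] col 7 places 6 nowhere but r9c7. So r9c7=6.
Step 9. [r2c6∈{1,5,7}] row 2 places 1 nowhere but r2c6, so r2c6=1.
Step 10. [r7c3∈{1,3}] r7c3 is the only open cell in row 7 admitting 1. So r7c3=1.
Step 11. [r7c1∈{6}] r7c1 is down to just 6 ⇒ r7c1=6.
Step 12. [r3c3∈{8}] r3c3 has the single candidate 8 ⇒ r3c3=8.
Step 13. [r8c3∈{2}] only 2 remains possible at r8c3, so r8c3=2.
Step 14. [r6c8∈{2,5,9}] across row 6, 2 lands solely at r6c8. So r6c8=2.
Step 15. [r9c5∈{2,5,8}] across row 9, 2 lands solely at r9c5 ⇒ r9c5=2.
Step 16. [r9c1∈{4,7,8}] across row 9, 8 lands solely at r9c1, so r9c1=8.
Step 17. [r4c5∈{1,8,9}] in row 4, 8 fits only at r4c5 ⇒ r4c5=8.
Step 18. [r9c8∈{4,5,7}] row 9 places 4 nowhere but r9c8, so r9c8=4.
Step 19. [r9c9∈{5,7}] r9c9 is the only open cell in row 9 admitting 7, so r9c9=7.
Step 20. [r9c6∈{3,5}] 5 has one home in row 9: r9c6, so r9c6=5.
Step 21. [r5c1∈{4}] nothing but 4 survives at r5c1, so r5c1=4.
Step 22. [r3c4∈{5,7}] in row 3, 5 fits only at r3c4. So r3c4=5.
Step 23. [r8c5∈{9}] r8c5 is down to just 9. So r8c5=9.
Step 24. [r5c8∈{1,5,7,9}] 9 has one home in row 5: r5c8, so r5c8=9.
Step 25. [r5c7∈{5,7}] r5c7 is the only open cell in box 6 admitting 5 ⇒ r5c7=5.
Step 26. [r4c9∈{1}] only 1 remains possible at r4c9. So r4c9=1.
Step 27. [r4c8∈{7}] nothing but 7 survives at r4c8, so r4c8=7.
Step 28. [r2c8∈{5}] only 5 remains possible at r2c8. So r2c8=5.
Step 29. [r9c3∈{3}] r9c3 is down to just 3, so r9c3=3.
Step 30. [r8c6∈{6}] r8c6's peers cover all but 6. So r8c6=6.
Step 31. [r1c2∈{6}] r1c2 has the single candidate 6, so r1c2=6.
Step 32. [r3c2∈{1}] r3c2 has the single candidate 1 ⇒ r3c2=1.
Step 33. [r1c4∈{2}] only 2 remains possible at r1c4 ⇒ r1c4=2.
Step 34. [r5c5∈{1}] r5c5 has the single candidate 1. So r5c5=1.
Step 35. [r2c9∈{8}] nothing but 8 survives at r2c9. So r2c9=8.
Step 36. [r8c2∈{4}] nothing but 4 survives at r8c2 ⇒ r8c2=4.
Step 37. [r4c1∈{2}] r4c1 has the single candidate 2 ⇒ r4c1=2.
Step 38. [r6c5∈{5}] r6c5 has the single candidate 5, so r6c5=5.
Step 39. [r8c9∈{5}] r8c9's peers cover all but 5. So r8c9=5.
Step 40. [r3c6∈{7}] r3c6's peers cover all but 7, so r3c6=7.
Step 41. [r4c7∈{4}] r4c7 is down to just 4, so r4c7=4.
Step 42. [r5c2∈{8}] only 8 remains possible at r5c2 ⇒ r5c2=8.
Step 43. [r8c8∈{1}] r8c8's peers cover all but 1 ⇒ r8c8=1.
Step 44. [r5c4∈{7}] r5c4 is down to just 7 ⇒ r5c4=7.
Step 45. [r4c6∈{9}] only 9 remains possible at r4c6. So r4c6=9.
Step 46. [r8c4∈{8}] only 8 remains possible at r8c4 ⇒ r8c4=8.
Step 47. [r6c4∈{3}] only 3 remains possible at r6c4. So r6c4=3.
Step 48. [r1c9∈{9}] r1c9's peers cover all but 9. So r1c9=9.
Step 49. [r1c5∈{4}] r1c5's peers cover all but 4 ⇒ r1c5=4.
Step 50. [r7c6∈{3}] r7c6's peers cover all but 3 ⇒ r7c6=3.
Step 51. [r6c3∈{9}] only 9 remains possible at r6c3, so r6c3=9.
Step 52. [r2c7∈{7}] nothing but 7 survives at r2c7. So r2c7=7.
Step 53. [r8c1∈{7}] r8c1 has the single candidate 7 ⇒ r8c1=7.

Answer: 5 6 7 2 4 8 1 3 9 / 3 2 4 9 6 1 7 5 8 / 9 1 8 5 3 7 2 6 4 / 2 3 5 6 8 9 4 7 1 / 4 8 6 7 1 2 5 9 3 / 1 7 9 3 5 4 8 2 6 / 6 5 1 4 7 3 9 8 2 / 7 4 2 8 9 6 3 1 5 / 8 9 3 1 2 5 6 4 7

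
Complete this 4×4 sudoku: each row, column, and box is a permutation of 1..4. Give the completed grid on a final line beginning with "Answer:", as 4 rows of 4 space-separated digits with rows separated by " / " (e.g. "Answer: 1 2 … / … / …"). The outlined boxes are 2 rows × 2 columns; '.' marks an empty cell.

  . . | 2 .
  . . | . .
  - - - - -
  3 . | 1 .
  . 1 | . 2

Step 1. [r3c4∈{4}] r3c4 has the single candidate 4 ⇒ r3c4=4.
Step 2. [r2c1∈{1,2,4}] across col 1, 2 lands solely at r2c1, so r2c1=2.
Step 3. [r2c4∈{1,3}] in row 2, 1 fits only at r2c4, so r2c4=1.
Step 4. [r2c3∈{3,4}] r2c3 is the only open cell in col 3 admitting 4, so r2c3=4.
Step 5. [r1c2∈{3,4}] across col 2, 4 lands solely at r1c2 ⇒ r1c2=4.
Step 6. [r1c4∈{3}] r1c4 has the single candidate 3, so r1c4=3.
Step 7. [r1c1∈{1}] nothing but 1 survives at r1c1, so r1c1=1.
Step 8. [r4c3∈{3}] r4c3 has the single candidate 3. So r4c3=3.
Step 9. [r2c2∈{3}] r2c2 has the single candidate 3. So r2c2=3.
Step 10. [r4c1∈{4}] r4c1's peers cover all but 4. So r4c1=4.
Step 11. [r3c2∈{2}] only 2 remains possible at r3c2, so r3c2=2.

Answer: 1 4 2 3 / 2 3 4 1 / 3 2 1 4 / 4 1 3 2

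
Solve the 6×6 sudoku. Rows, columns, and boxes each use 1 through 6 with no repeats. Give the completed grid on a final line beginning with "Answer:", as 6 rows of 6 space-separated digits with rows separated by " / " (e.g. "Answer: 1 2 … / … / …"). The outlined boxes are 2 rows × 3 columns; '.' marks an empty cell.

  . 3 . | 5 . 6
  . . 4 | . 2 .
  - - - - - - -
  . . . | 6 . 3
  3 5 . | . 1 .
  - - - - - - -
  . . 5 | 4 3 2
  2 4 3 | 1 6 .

Step 1. [r1c1∈{1}] r1c1 has the single candidate 1. So r1c1=1.
Step 2. [r3c2∈{1,2}] in col 2, 2 fits only at r3c2, so r3c2=2.
Step 3. [r2c2∈{6}] r2c2's peers cover all but 6. So r2c2=6.
Step 4. [r3c1∈{4}] r3c1's peers cover all but 4 ⇒ r3c1=4.
Step 5. [r1c5∈{4}] r1c5 has the single candidate 4. So r1c5=4.
Step 6. [r5c1∈{6}] r5c1's peers cover all but 6 ⇒ r5c1=6.
Step 7. [r2c4∈{3}] only 3 remains possible at r2c4, so r2c4=3.
Step 8. [r1c3∈{2}] only 2 remains possible at r1c3, so r1c3=2.
Step 9. [r2c6∈{1}] nothing but 1 survives at r2c6, so r2c6=1.
Step 10. [r5c2∈{1}] r5c2 has the single candidate 1 ⇒ r5c2=1.
Step 11. [r4c3∈{6}] nothing but 6 survives at r4c3, so r4c3=6.
Step 12. [r3c3∈{1}] only 1 remains possible at r3c3, so r3c3=1.
Step 13. [r3c5∈{5}] only 5 remains possible at r3c5, so r3c5=5.
Step 14. [r6c6∈{5}] r6c6's peers cover all but 5, so r6c6=5.
Step 15. [r4c4∈{2}] r4c4 is down to just 2. So r4c4=2.
Step 16. [r4c6∈{4}] r4c6 is down to just 4 ⇒ r4c6=4.
Step 17. [r2c1∈{5}] only 5 remains possible at r2c1, so r2c1=5.

Answer: 1 3 2 5 4 6 / 5 6 4 3 2 1 / 4 2 1 6 5 3 / 3 5 6 2 1 4 / 6 1 5 4 3 2 / 2 4 3 1 6 5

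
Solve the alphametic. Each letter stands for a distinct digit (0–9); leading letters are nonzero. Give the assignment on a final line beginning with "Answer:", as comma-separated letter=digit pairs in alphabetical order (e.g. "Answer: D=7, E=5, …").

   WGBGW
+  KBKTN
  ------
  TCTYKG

Step 1. [col 1: W + N ≡ G (mod 10)] N=9 is one option consistent with column 1 (W + N ≡ G (mod 10), carry-in 0) — take it. So N=9.
Step 2. [T] the sum has 6 digits but both addends have 5; that extra leading digit T is the final carry, namely 1. So T=1.
Step 3. [col 1: W + N ≡ G (mod 10)] no forcing yet in column 1 (carry-in 0); G=3 is free and consistent — try it ⇒ G=3.
Step 4. [col 1: W + N ≡ G (mod 10)] from column 1 (N=9, G=3, carry-in 0, digits 1,3,9 already taken and all letters distinct): W must equal 4. So W=4.
Step 5. [col 2: G + T ≡ K (mod 10)] from column 2 (G=3, T=1, carry-in 1, digits 1,3,4,9 already taken and all letters distinct): K must equal 5 ⇒ K=5.
Step 6. [col 3: B + K ≡ Y (mod 10)] B=7 is one option consistent with column 3 (B + K ≡ Y (mod 10), carry-in 0) — take it ⇒ B=7.
Step 7. [col 3: B + K ≡ Y (mod 10)] column 3 reads B+K+carry(0)=Y with B=7, K=5; with digits 1,3,4,5,7,9 already taken and all letters distinct, the only value for Y is 2, so Y=2.
Step 8. [col 5: W + K ≡ C (mod 10)] column 5 reads W+K+carry(1)=C with W=4, K=5; with digits 1,2,3,4,5,7,9 already taken and all letters distinct, the only value for C is 0, so C=0.

Answer: B=7, C=0, G=3, K=5, N=9, T=1, W=4, Y=2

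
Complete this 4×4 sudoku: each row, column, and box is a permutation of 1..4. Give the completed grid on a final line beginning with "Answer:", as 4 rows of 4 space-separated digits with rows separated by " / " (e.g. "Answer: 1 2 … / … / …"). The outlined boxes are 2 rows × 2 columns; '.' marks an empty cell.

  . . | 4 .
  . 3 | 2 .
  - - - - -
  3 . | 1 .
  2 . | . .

Step 1. [r1c1∈{1}] r1c1's peers cover all but 1, so r1c1=1.
Step 2. [r3c2∈{4}] r3c2's peers cover all but 4 ⇒ r3c2=4.
Step 3. [r1c4∈{3}] r1c4 has the single candidate 3 ⇒ r1c4=3.
Step 4. [r3c4∈{2}] r3c4 has the single candidate 2. So r3c4=2.
Step 5. [r4c4∈{4}] r4c4 has the single candidate 4, so r4c4=4.
Step 6. [r1c2∈{2}] only 2 remains possible at r1c2, so r1c2=2.
Step 7. [r4c3∈{3}] r4c3 has the single candidate 3, so r4c3=3.
Step 8. [r4c2∈{1}] r4c2 is down to just 1. So r4c2=1.
Step 9. [r2c4∈{1}] nothing but 1 survives at r2c4, so r2c4=1.
Step 10. [r2c1∈{4}] r2c1 is down to just 4. So r2c1=4.

Answer: 1 2 4 3 / 4 3 2 1 / 3 4 1 2 / 2 1 3 4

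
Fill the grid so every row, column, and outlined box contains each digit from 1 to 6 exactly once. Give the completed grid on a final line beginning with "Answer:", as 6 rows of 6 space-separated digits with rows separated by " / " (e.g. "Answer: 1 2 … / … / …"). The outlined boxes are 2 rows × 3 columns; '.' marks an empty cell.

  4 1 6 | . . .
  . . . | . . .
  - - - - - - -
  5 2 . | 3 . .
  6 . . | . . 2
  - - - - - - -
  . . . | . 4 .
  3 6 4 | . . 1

Step 1. [r2c1∈{2}] nothing but 2 survives at r2c1. So r2c1=2.
Step 2. [r5c2∈{5}] only 5 remains possible at r5c2 ⇒ r5c2=5.
Step 3. [r2c2∈{3}] nothing but 3 survives at r2c2, so r2c2=3.
Step 4. [r3c6∈{4,6}] across row 3, 4 lands solely at r3c6 ⇒ r3c6=4.
Step 5. [r2c3∈{5}] r2c3 has the single candidate 5. So r2c3=5.
Step 6. [r2c6∈{6}] nothing but 6 survives at r2c6. So r2c6=6.
Step 7. [r1c6∈{3,5}] col 6 places 5 nowhere but r1c6. So r1c6=5.
Step 8. [r1c4∈{2}] r1c4 has the single candidate 2 ⇒ r1c4=2.
Step 9. [r2c5∈{1}] nothing but 1 survives at r2c5, so r2c5=1.
Step 10. [r4c4∈{1,5}] across col 4, 1 lands solely at r4c4 ⇒ r4c4=1.
Step 11. [r5c1∈{1}] nothing but 1 survives at r5c1, so r5c1=1.
Step 12. [r6c5∈{2,5}] r6c5 is the only open cell in row 6 admitting 2, so r6c5=2.
Step 13. [r5c4∈{6}] nothing but 6 survives at r5c4. So r5c4=6.
Step 14. [r2c4∈{4}] r2c4's peers cover all but 4 ⇒ r2c4=4.
Step 15. [r3c5∈{6}] r3c5 has the single candidate 6, so r3c5=6.
Step 16. [r5c3∈{2}] r5c3's peers cover all but 2, so r5c3=2.
Step 17. [r4c2∈{4}] r4c2's peers cover all but 4. So r4c2=4.
Step 18. [r4c3∈{3}] r4c3 is down to just 3, so r4c3=3.
Step 19. [r6c4∈{5}] r6c4's peers cover all but 5 ⇒ r6c4=5.
Step 20. [r4c5∈{5}] r4c5's peers cover all but 5, so r4c5=5.
Step 21. [r1c5∈{3}] r1c5's peers cover all but 3, so r1c5=3.
Step 22. [r5c6∈{3}] nothing but 3 survives at r5c6, so r5c6=3.
Step 23. [r3c3∈{1}] nothing but 1 survives at r3c3. So r3c3=1.

Answer: 4 1 6 2 3 5 / 2 3 5 4 1 6 / 5 2 1 3 6 4 / 6 4 3 1 5 2 / 1 5 2 6 4 3 / 3 6 4 5 2 1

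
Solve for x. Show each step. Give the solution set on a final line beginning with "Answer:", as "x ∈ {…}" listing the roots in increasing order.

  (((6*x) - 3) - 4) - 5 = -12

Step 1. [(((6*x) - 3) - 4) - 5 = -12] add 5: x sits inside (… - 5), so sub: ((6*x) - 3) - 4 = -7.
Step 2. [((6*x) - 3) - 4 = -7] add 4: x sits inside (… - 4), so sub: (6*x) - 3 = -3.
Step 3. [(6*x) - 3 = -3] -3 is outermost — add 3 both sides, so sub: 6*x = 0.
Step 4. [6*x = 0] divide by the outer 6, so div: x = 0.

Answer: x ∈ {0}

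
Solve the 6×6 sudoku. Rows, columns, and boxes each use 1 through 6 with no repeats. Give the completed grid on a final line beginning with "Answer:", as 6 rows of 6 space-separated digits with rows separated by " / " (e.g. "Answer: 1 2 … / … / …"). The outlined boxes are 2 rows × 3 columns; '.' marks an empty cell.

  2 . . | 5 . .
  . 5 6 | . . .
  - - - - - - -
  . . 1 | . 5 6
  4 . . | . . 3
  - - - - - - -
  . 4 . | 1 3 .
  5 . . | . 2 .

Step 1. [r2c1∈{1,3}] r2c1 is the only open cell in col 1 admitting 1. So r2c1=1.
Step 2. [r2c5∈{4}] r2c5 is down to just 4 ⇒ r2c5=4.
Step 3. [r4c4∈{2}] nothing but 2 survives at r4c4, so r4c4=2.
Step 4. [r1c2∈{3}] r1c2's peers cover all but 3, so r1c2=3.
Step 5. [r6c4∈{4,6}] across col 4, 6 lands solely at r6c4. So r6c4=6.
Step 6. [r1c6∈{1}] nothing but 1 survives at r1c6 ⇒ r1c6=1.
Step 7. [r6c2∈{1}] nothing but 1 survives at r6c2. So r6c2=1.
Step 8. [r4c2∈{6}] r4c2 has the single candidate 6, so r4c2=6.
Step 9. [r6c6∈{4}] nothing but 4 survives at r6c6, so r6c6=4.
Step 10. [r5c6∈{5}] nothing but 5 survives at r5c6. So r5c6=5.
Step 11. [r1c3∈{4}] r1c3 has the single candidate 4. So r1c3=4.
Step 12. [r2c6∈{2}] only 2 remains possible at r2c6. So r2c6=2.
Step 13. [r5c1∈{6}] r5c1 is down to just 6, so r5c1=6.
Step 14. [r3c4∈{4}] r3c4's peers cover all but 4 ⇒ r3c4=4.
Step 15. [r2c4∈{3}] r2c4 has the single candidate 3 ⇒ r2c4=3.
Step 16. [r3c2∈{2}] r3c2 is down to just 2, so r3c2=2.
Step 17. [r4c5∈{1}] only 1 remains possible at r4c5. So r4c5=1.
Step 18. [r5c3∈{2}] nothing but 2 survives at r5c3. So r5c3=2.
Step 19. [r1c5∈{6}] r1c5's peers cover all but 6, so r1c5=6.
Step 20. [r3c1∈{3}] r3c1 is down to just 3 ⇒ r3c1=3.
Step 21. [r4c3∈{5}] only 5 remains possible at r4c3, so r4c3=5.
Step 22. [r6c3∈{3}] r6c3 is down to just 3. So r6c3=3.

Answer: 2 3 4 5 6 1 / 1 5 6 3 4 2 / 3 2 1 4 5 6 / 4 6 5 2 1 3 / 6 4 2 1 3 5 / 5 1 3 6 2 4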